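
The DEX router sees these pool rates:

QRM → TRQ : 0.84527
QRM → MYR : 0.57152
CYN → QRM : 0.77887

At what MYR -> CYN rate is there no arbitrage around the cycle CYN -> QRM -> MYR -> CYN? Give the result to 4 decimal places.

2.2465

Known legs of the cycle: 0.77887 × 0.57152 = 0.4451397824
For no arbitrage the full-cycle product must be 1, so the missing rate is 1 / 0.4451397824 ≈ 2.246485.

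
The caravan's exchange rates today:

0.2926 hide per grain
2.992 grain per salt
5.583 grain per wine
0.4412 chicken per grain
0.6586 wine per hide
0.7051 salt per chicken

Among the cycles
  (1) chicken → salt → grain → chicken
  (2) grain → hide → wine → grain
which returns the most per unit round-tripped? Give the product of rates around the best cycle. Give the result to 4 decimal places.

1.0759

(1) 0.7051 × 2.992 × 0.4412 = 0.93078
(2) 0.2926 × 0.6586 × 5.583 = 1.07588
Highest is cycle (2) at 1.0759 (>1, arbitrage).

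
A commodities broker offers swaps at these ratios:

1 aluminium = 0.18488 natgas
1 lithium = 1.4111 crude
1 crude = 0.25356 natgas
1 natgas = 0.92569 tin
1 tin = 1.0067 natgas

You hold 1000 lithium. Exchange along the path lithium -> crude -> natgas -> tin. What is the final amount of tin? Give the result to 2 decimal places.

331.21

1000 lithium × 1.4111 = 1411.1 crude
1411.1 crude × 0.25356 = 357.798516 natgas
357.798516 natgas × 0.92569 = 331.21050827604 tin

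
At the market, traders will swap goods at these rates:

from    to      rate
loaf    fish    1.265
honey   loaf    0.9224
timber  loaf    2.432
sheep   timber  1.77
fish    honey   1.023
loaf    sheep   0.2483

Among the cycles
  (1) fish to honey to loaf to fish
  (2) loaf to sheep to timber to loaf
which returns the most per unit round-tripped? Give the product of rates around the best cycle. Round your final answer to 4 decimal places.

1.1937

(1) 1.023 × 0.9224 × 1.265 = 1.19367
(2) 0.2483 × 1.77 × 2.432 = 1.06884
Highest is cycle (1) at 1.1937 (>1, arbitrage).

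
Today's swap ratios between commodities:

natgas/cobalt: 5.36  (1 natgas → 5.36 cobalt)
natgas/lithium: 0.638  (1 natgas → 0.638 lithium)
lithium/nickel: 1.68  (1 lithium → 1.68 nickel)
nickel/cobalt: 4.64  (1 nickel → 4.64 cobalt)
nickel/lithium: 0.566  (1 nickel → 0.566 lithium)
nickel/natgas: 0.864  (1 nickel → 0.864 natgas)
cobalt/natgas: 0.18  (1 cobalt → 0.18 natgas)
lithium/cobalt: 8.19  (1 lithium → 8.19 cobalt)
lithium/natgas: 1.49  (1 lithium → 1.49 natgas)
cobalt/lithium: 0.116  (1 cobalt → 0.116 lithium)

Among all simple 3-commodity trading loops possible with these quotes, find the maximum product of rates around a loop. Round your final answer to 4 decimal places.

0.9405

cobalt→natgas→lithium→cobalt: 0.18 × 0.638 × 8.19 = 0.94054
cobalt→lithium→natgas→cobalt: 0.116 × 1.49 × 5.36 = 0.92642
nickel→natgas→lithium→nickel: 0.864 × 0.638 × 1.68 = 0.92607
cobalt→lithium→nickel→cobalt: 0.116 × 1.68 × 4.64 = 0.90424
Maximum is cobalt→natgas→lithium→cobalt at 0.9405; no arbitrage — every cycle loses value.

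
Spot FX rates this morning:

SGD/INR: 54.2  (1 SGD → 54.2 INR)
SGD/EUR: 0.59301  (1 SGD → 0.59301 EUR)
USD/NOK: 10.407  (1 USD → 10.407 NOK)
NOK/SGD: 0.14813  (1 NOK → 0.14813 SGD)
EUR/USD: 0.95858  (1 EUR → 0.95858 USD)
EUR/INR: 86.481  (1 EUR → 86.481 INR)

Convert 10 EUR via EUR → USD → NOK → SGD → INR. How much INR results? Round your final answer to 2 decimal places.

10 EUR × 0.95858 = 9.5858 USD
9.5858 USD × 10.407 = 99.7594206 NOK
99.7594206 NOK × 0.14813 = 14.777362973478 SGD
14.777362973478 SGD × 54.2 = 800.9330731625076 INR

800.93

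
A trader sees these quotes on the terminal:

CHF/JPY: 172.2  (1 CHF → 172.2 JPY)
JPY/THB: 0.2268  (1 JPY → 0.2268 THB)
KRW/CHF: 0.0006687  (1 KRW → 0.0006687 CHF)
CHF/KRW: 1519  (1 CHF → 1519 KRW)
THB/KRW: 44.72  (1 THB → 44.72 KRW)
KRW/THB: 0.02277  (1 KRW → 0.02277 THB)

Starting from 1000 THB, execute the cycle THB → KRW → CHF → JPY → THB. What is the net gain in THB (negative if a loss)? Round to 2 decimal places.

1000 THB × 44.72 = 44720 KRW
44720 KRW × 0.0006687 = 29.904264 CHF
29.904264 CHF × 172.2 = 5149.5142608 JPY
5149.5142608 JPY × 0.2268 = 1167.90983434944 THB
Net change: 1167.90983434944 − 1000 = 167.90983434944 THB

167.91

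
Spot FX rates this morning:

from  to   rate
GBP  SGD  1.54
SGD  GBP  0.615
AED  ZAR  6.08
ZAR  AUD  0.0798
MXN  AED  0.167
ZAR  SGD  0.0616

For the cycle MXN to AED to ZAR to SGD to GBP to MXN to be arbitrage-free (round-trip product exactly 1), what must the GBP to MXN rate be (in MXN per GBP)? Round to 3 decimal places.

Known legs of the cycle: 0.167 × 6.08 × 0.0616 × 0.615 = 0.03846589824
For no arbitrage the full-cycle product must be 1, so the missing rate is 1 / 0.03846589824 ≈ 25.99705.

25.997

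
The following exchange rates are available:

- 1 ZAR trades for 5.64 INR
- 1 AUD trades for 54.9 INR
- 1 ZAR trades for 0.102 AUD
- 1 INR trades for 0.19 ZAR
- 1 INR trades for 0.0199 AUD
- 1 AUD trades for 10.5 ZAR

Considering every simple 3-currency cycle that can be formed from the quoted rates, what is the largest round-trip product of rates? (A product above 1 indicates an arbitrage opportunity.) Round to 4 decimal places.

AUD→ZAR→INR→AUD: 10.5 × 5.64 × 0.0199 = 1.17848
AUD→INR→ZAR→AUD: 54.9 × 0.19 × 0.102 = 1.06396
Maximum is AUD→ZAR→INR→AUD at 1.1785; arbitrage exists.

1.1785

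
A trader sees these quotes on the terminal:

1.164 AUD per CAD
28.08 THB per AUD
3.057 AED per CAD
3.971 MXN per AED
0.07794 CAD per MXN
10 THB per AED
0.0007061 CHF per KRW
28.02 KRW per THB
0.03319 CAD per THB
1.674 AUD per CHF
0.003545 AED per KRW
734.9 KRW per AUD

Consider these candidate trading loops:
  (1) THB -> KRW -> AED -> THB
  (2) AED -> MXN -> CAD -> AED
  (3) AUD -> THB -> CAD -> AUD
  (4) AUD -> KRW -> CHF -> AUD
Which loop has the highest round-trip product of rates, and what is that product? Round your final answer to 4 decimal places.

1.0848

(1) 28.02 × 0.003545 × 10 = 0.99331
(2) 3.971 × 0.07794 × 3.057 = 0.94614
(3) 28.08 × 0.03319 × 1.164 = 1.08482
(4) 734.9 × 0.0007061 × 1.674 = 0.86866
Highest is cycle (3) at 1.0848 (>1, arbitrage).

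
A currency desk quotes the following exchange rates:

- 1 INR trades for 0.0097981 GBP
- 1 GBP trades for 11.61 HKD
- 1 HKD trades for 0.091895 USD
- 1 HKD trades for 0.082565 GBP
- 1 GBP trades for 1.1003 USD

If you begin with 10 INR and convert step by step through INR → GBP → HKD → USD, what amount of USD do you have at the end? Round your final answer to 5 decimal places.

0.10454

10 INR × 0.0097981 = 0.097981 GBP
0.097981 GBP × 11.61 = 1.13755941 HKD
1.13755941 HKD × 0.091895 = 0.10453602198195 USD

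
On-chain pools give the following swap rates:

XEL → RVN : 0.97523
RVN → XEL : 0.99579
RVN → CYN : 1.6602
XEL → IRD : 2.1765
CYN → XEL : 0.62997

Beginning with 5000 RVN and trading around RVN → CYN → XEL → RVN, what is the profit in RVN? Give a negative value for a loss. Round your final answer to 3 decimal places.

5000 RVN × 1.6602 = 8301 CYN
8301 CYN × 0.62997 = 5229.38097 XEL
5229.38097 XEL × 0.97523 = 5099.8492033731 RVN
Net change: 5099.8492033731 − 5000 = 99.8492033731 RVN

99.849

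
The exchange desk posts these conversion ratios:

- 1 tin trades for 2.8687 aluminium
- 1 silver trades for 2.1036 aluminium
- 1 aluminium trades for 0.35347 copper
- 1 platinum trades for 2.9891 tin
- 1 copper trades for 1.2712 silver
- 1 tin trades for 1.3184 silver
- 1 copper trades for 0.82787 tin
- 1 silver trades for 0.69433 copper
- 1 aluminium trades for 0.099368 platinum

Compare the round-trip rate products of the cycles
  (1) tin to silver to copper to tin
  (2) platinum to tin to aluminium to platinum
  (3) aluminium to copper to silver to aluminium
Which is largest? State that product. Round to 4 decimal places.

0.9452

(1) 1.3184 × 0.69433 × 0.82787 = 0.75784
(2) 2.9891 × 2.8687 × 0.099368 = 0.85206
(3) 0.35347 × 1.2712 × 2.1036 = 0.94521
Highest is cycle (3) at 0.9452 (≤1, no arbitrage).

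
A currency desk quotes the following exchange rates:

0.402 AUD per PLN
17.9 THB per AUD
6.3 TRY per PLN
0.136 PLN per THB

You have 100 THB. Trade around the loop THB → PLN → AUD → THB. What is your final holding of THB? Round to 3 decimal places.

100 THB × 0.136 = 13.6 PLN
13.6 PLN × 0.402 = 5.4672 AUD
5.4672 AUD × 17.9 = 97.86288 THB

97.863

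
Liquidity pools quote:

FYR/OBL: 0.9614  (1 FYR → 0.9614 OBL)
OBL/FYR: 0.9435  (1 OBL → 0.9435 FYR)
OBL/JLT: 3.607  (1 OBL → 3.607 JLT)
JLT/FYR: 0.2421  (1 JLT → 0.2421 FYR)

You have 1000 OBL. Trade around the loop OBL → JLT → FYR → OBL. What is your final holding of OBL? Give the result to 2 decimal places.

839.55

1000 OBL × 3.607 = 3607 JLT
3607 JLT × 0.2421 = 873.2547 FYR
873.2547 FYR × 0.9614 = 839.54706858 OBL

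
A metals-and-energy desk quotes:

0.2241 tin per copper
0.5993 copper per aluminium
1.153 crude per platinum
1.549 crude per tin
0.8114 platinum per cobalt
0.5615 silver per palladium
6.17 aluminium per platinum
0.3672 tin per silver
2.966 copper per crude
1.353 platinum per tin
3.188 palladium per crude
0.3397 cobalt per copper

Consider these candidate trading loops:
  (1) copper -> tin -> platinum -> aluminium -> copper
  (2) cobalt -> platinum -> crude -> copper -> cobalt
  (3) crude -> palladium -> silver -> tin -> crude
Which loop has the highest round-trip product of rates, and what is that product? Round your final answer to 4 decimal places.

1.1212

(1) 0.2241 × 1.353 × 6.17 × 0.5993 = 1.12116
(2) 0.8114 × 1.153 × 2.966 × 0.3397 = 0.94261
(3) 3.188 × 0.5615 × 0.3672 × 1.549 = 1.01817
Highest is cycle (1) at 1.1212 (>1, arbitrage).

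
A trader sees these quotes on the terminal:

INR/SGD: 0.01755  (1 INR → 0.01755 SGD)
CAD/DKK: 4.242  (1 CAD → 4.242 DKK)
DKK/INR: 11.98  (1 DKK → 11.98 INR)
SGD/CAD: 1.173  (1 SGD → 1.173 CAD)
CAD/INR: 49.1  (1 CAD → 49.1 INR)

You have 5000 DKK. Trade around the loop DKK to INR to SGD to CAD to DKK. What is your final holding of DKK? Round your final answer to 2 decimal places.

5000 DKK × 11.98 = 59900 INR
59900 INR × 0.01755 = 1051.245 SGD
1051.245 SGD × 1.173 = 1233.110385 CAD
1233.110385 CAD × 4.242 = 5230.85425317 DKK

5230.85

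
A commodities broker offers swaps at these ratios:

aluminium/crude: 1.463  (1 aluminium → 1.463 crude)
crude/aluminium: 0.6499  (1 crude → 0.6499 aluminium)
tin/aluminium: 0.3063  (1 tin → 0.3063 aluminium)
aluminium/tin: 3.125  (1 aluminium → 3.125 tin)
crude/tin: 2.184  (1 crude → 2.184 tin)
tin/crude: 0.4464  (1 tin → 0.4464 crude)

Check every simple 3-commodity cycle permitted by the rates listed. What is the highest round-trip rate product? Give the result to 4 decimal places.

0.9787

aluminium→crude→tin→aluminium: 1.463 × 2.184 × 0.3063 = 0.97869
aluminium→tin→crude→aluminium: 3.125 × 0.4464 × 0.6499 = 0.90661
Maximum is aluminium→crude→tin→aluminium at 0.9787; no arbitrage — every cycle loses value.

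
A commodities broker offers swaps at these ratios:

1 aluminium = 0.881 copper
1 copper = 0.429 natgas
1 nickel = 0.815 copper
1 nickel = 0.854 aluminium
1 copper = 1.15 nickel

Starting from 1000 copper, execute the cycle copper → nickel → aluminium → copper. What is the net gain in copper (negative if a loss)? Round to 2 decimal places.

1000 copper × 1.15 = 1150 nickel
1150 nickel × 0.854 = 982.1 aluminium
982.1 aluminium × 0.881 = 865.2301 copper
Net change: 865.2301 − 1000 = -134.7699 copper

-134.77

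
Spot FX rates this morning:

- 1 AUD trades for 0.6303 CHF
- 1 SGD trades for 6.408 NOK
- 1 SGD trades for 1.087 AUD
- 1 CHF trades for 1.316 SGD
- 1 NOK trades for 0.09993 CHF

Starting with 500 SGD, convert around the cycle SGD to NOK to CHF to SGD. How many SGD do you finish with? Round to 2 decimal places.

421.35

500 SGD × 6.408 = 3204 NOK
3204 NOK × 0.09993 = 320.17572 CHF
320.17572 CHF × 1.316 = 421.35124752 SGD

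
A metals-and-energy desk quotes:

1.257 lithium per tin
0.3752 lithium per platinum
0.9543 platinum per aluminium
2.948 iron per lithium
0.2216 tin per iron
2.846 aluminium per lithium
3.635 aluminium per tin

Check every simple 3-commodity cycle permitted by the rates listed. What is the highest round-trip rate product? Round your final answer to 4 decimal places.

lithium→aluminium→platinum→lithium: 2.846 × 0.9543 × 0.3752 = 1.01902
iron→tin→lithium→iron: 0.2216 × 1.257 × 2.948 = 0.82117
Maximum is lithium→aluminium→platinum→lithium at 1.0190; arbitrage exists.

1.0190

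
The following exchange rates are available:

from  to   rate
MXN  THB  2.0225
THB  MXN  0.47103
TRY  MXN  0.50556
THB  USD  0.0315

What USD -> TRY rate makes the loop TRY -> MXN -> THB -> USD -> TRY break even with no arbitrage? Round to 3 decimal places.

31.048

Known legs of the cycle: 0.50556 × 2.0225 × 0.0315 = 0.03220859565
For no arbitrage the full-cycle product must be 1, so the missing rate is 1 / 0.03220859565 ≈ 31.04761.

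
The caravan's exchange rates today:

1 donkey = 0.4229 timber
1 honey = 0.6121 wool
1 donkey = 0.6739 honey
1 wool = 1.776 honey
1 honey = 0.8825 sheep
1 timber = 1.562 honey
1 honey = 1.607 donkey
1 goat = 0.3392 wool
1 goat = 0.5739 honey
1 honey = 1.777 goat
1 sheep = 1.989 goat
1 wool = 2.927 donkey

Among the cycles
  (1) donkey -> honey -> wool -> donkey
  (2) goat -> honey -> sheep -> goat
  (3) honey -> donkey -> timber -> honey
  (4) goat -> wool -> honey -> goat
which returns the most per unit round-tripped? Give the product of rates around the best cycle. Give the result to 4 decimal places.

1.2074

(1) 0.6739 × 0.6121 × 2.927 = 1.20737
(2) 0.5739 × 0.8825 × 1.989 = 1.00736
(3) 1.607 × 0.4229 × 1.562 = 1.06154
(4) 0.3392 × 1.776 × 1.777 = 1.07050
Highest is cycle (1) at 1.2074 (>1, arbitrage).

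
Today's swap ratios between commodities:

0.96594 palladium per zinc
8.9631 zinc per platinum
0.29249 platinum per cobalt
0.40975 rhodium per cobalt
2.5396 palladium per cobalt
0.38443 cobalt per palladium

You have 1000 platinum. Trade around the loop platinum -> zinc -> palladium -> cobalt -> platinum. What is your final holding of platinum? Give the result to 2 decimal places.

1000 platinum × 8.9631 = 8963.1 zinc
8963.1 zinc × 0.96594 = 8657.816814 palladium
8657.816814 palladium × 0.38443 = 3328.32451780602 cobalt
3328.32451780602 cobalt × 0.29249 = 973.5016382130827898 platinum

973.50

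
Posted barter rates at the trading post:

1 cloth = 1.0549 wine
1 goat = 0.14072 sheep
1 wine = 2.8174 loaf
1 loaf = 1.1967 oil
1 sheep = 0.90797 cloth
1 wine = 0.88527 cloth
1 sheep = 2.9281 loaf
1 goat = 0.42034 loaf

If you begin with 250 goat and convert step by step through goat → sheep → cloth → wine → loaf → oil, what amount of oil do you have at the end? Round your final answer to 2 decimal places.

113.61

250 goat × 0.14072 = 35.18 sheep
35.18 sheep × 0.90797 = 31.9423846 cloth
31.9423846 cloth × 1.0549 = 33.69602151454 wine
33.69602151454 wine × 2.8174 = 94.935171015064996 loaf
94.935171015064996 loaf × 1.1967 = 113.6089191537282807132 oil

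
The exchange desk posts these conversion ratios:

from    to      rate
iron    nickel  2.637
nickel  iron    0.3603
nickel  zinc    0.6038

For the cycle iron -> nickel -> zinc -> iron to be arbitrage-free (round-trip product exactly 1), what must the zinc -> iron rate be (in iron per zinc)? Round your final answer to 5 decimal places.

0.62805

Known legs of the cycle: 2.637 × 0.6038 = 1.5922206
For no arbitrage the full-cycle product must be 1, so the missing rate is 1 / 1.5922206 ≈ 0.6280537.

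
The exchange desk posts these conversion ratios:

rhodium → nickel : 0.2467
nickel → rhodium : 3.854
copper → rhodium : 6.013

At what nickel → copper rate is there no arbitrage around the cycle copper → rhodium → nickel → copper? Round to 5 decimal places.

0.67412

Known legs of the cycle: 6.013 × 0.2467 = 1.4834071
For no arbitrage the full-cycle product must be 1, so the missing rate is 1 / 1.4834071 ≈ 0.6741238.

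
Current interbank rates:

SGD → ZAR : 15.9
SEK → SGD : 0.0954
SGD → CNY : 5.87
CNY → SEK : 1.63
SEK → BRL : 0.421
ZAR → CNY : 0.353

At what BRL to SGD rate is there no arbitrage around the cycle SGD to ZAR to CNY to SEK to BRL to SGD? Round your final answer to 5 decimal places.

Known legs of the cycle: 15.9 × 0.353 × 1.63 × 0.421 = 3.851603121
For no arbitrage the full-cycle product must be 1, so the missing rate is 1 / 3.851603121 ≈ 0.2596322.

0.25963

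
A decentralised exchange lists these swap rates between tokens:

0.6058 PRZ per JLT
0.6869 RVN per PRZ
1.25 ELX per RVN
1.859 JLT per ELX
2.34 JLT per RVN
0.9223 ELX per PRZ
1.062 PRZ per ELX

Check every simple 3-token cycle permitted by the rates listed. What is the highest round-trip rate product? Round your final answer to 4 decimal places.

1.0387

JLT→PRZ→ELX→JLT: 0.6058 × 0.9223 × 1.859 = 1.03868
JLT→PRZ→RVN→JLT: 0.6058 × 0.6869 × 2.34 = 0.97373
ELX→PRZ→RVN→ELX: 1.062 × 0.6869 × 1.25 = 0.91186
Maximum is JLT→PRZ→ELX→JLT at 1.0387; arbitrage exists.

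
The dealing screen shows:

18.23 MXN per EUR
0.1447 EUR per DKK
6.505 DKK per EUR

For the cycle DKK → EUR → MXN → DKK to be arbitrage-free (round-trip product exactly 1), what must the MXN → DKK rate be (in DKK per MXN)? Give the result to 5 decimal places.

Known legs of the cycle: 0.1447 × 18.23 = 2.637881
For no arbitrage the full-cycle product must be 1, so the missing rate is 1 / 2.637881 ≈ 0.3790922.

0.37909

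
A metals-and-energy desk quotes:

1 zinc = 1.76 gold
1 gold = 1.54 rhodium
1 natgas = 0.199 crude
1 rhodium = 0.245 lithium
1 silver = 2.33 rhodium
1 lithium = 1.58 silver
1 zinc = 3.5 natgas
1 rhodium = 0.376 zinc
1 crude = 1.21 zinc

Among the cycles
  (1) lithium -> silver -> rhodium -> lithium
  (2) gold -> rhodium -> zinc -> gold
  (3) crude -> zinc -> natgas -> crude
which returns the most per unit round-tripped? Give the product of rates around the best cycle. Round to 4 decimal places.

1.0191

(1) 1.58 × 2.33 × 0.245 = 0.90194
(2) 1.54 × 0.376 × 1.76 = 1.01911
(3) 1.21 × 3.5 × 0.199 = 0.84277
Highest is cycle (2) at 1.0191 (>1, arbitrage).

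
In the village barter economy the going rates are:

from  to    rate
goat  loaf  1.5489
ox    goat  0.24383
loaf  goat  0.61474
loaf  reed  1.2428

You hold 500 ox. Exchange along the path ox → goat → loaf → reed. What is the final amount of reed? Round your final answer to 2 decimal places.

234.68

500 ox × 0.24383 = 121.915 goat
121.915 goat × 1.5489 = 188.8341435 loaf
188.8341435 loaf × 1.2428 = 234.6830735418 reed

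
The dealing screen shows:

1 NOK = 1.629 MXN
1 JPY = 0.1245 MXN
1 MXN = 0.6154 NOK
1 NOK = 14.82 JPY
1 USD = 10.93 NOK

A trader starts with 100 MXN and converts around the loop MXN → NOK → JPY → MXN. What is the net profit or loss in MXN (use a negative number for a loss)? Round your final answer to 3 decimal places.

13.547

100 MXN × 0.6154 = 61.54 NOK
61.54 NOK × 14.82 = 912.0228 JPY
912.0228 JPY × 0.1245 = 113.5468386 MXN
Net change: 113.5468386 − 100 = 13.5468386 MXN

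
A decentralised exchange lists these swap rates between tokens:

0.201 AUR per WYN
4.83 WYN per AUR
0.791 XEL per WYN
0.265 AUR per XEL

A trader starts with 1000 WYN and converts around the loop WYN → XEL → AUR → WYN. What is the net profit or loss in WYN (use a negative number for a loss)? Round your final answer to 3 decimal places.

1000 WYN × 0.791 = 791 XEL
791 XEL × 0.265 = 209.615 AUR
209.615 AUR × 4.83 = 1012.44045 WYN
Net change: 1012.44045 − 1000 = 12.44045 WYN

12.440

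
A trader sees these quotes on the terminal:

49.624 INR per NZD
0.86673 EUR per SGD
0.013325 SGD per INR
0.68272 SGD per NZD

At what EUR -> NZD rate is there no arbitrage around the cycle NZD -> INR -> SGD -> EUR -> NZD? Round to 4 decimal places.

Known legs of the cycle: 49.624 × 0.013325 × 0.86673 = 0.573116371854
For no arbitrage the full-cycle product must be 1, so the missing rate is 1 / 0.573116371854 ≈ 1.744846.

1.7448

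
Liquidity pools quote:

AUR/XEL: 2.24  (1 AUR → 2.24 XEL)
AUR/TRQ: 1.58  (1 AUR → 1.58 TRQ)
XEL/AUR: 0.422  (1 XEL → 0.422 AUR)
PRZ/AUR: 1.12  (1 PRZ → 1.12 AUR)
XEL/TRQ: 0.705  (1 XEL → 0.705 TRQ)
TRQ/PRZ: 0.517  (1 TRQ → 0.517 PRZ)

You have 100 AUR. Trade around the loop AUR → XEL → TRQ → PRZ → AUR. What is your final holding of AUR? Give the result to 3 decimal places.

91.442

100 AUR × 2.24 = 224 XEL
224 XEL × 0.705 = 157.92 TRQ
157.92 TRQ × 0.517 = 81.64464 PRZ
81.64464 PRZ × 1.12 = 91.4419968 AUR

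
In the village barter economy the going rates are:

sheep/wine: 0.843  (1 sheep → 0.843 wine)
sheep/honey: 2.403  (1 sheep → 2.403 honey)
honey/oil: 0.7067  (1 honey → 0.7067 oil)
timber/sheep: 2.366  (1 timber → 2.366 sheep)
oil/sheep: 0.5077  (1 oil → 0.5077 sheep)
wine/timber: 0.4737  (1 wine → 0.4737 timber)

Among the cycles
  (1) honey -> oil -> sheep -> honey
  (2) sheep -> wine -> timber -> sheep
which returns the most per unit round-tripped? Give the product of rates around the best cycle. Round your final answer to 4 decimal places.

0.9448

(1) 0.7067 × 0.5077 × 2.403 = 0.86218
(2) 0.843 × 0.4737 × 2.366 = 0.94481
Highest is cycle (2) at 0.9448 (≤1, no arbitrage).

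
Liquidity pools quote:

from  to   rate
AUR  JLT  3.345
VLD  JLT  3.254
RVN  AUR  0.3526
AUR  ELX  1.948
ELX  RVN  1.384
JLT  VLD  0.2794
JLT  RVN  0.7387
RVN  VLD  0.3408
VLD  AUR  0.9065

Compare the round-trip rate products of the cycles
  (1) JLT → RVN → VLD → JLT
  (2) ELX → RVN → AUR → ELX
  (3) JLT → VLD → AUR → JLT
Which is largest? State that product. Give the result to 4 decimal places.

0.9506

(1) 0.7387 × 0.3408 × 3.254 = 0.81919
(2) 1.384 × 0.3526 × 1.948 = 0.95062
(3) 0.2794 × 0.9065 × 3.345 = 0.84721
Highest is cycle (2) at 0.9506 (≤1, no arbitrage).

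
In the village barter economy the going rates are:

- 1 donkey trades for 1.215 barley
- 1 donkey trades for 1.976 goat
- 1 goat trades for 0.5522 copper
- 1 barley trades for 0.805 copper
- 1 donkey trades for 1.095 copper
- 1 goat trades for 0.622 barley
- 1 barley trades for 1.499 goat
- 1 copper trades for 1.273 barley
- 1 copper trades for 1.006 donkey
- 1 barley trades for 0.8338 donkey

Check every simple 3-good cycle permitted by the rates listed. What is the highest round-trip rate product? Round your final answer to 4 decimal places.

donkey→copper→barley→donkey: 1.095 × 1.273 × 0.8338 = 1.16226
goat→copper→donkey→goat: 0.5522 × 1.006 × 1.976 = 1.09769
goat→copper→barley→goat: 0.5522 × 1.273 × 1.499 = 1.05372
goat→barley→donkey→goat: 0.622 × 0.8338 × 1.976 = 1.02480
donkey→barley→copper→donkey: 1.215 × 0.805 × 1.006 = 0.98394
Maximum is donkey→copper→barley→donkey at 1.1623; arbitrage exists.

1.1623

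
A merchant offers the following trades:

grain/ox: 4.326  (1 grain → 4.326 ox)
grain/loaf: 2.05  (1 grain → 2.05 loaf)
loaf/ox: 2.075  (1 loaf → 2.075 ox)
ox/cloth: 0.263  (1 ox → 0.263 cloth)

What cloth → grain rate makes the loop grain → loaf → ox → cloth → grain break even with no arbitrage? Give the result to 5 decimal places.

Known legs of the cycle: 2.05 × 2.075 × 0.263 = 1.11873625
For no arbitrage the full-cycle product must be 1, so the missing rate is 1 / 1.11873625 ≈ 0.8938657.

0.89387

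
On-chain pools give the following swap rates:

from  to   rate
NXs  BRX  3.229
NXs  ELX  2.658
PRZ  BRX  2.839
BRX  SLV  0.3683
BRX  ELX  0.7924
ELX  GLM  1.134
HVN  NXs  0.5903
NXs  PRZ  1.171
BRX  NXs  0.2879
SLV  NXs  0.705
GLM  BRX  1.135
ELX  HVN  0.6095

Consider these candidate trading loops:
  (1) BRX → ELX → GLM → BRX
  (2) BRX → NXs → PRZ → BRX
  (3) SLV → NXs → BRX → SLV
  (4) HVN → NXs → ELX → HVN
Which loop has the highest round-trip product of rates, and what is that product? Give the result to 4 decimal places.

(1) 0.7924 × 1.134 × 1.135 = 1.01989
(2) 0.2879 × 1.171 × 2.839 = 0.95711
(3) 0.705 × 3.229 × 0.3683 = 0.83841
(4) 0.5903 × 2.658 × 0.6095 = 0.95632
Highest is cycle (1) at 1.0199 (>1, arbitrage).

1.0199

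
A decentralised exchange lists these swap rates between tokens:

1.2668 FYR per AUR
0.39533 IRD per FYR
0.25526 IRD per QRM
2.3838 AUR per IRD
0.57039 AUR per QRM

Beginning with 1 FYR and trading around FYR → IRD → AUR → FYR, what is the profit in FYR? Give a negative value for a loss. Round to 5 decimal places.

0.19382

1 FYR × 0.39533 = 0.39533 IRD
0.39533 IRD × 2.3838 = 0.942387654 AUR
0.942387654 AUR × 1.2668 = 1.1938166800872 FYR
Net change: 1.1938166800872 − 1 = 0.1938166800872 FYR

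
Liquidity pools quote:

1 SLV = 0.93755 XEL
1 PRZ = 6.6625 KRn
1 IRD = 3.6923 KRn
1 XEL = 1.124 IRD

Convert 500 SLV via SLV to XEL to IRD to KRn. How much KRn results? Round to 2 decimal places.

500 SLV × 0.93755 = 468.775 XEL
468.775 XEL × 1.124 = 526.9031 IRD
526.9031 IRD × 3.6923 = 1945.48431613 KRn

1945.48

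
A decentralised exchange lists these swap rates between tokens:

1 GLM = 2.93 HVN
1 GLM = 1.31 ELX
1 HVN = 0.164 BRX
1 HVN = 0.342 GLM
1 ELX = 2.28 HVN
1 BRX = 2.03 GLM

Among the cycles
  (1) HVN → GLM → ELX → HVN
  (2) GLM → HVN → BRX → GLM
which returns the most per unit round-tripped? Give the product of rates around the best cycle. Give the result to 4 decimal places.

(1) 0.342 × 1.31 × 2.28 = 1.02149
(2) 2.93 × 0.164 × 2.03 = 0.97546
Highest is cycle (1) at 1.0215 (>1, arbitrage).

1.0215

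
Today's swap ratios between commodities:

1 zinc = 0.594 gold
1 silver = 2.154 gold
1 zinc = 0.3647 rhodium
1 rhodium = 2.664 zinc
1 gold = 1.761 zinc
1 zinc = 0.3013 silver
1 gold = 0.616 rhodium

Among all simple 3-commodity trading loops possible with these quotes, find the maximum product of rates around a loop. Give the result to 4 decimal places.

zinc→silver→gold→zinc: 0.3013 × 2.154 × 1.761 = 1.14289
rhodium→zinc→gold→rhodium: 2.664 × 0.594 × 0.616 = 0.97477
Maximum is zinc→silver→gold→zinc at 1.1429; arbitrage exists.

1.1429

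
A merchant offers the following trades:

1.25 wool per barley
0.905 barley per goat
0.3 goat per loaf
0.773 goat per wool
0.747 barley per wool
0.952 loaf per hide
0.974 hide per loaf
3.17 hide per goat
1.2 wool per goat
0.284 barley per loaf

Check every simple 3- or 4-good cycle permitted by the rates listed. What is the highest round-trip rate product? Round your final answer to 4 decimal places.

0.9054

loaf→goat→hide→loaf: 0.3 × 3.17 × 0.952 = 0.90535
goat→barley→wool→goat: 0.905 × 1.25 × 0.773 = 0.87446
Maximum is loaf→goat→hide→loaf at 0.9054; no arbitrage — every cycle loses value.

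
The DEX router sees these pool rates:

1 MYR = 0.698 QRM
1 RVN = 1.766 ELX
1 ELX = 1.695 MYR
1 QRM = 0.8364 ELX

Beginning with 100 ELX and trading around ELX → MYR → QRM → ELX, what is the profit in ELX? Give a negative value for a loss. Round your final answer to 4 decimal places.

100 ELX × 1.695 = 169.5 MYR
169.5 MYR × 0.698 = 118.311 QRM
118.311 QRM × 0.8364 = 98.9553204 ELX
Net change: 98.9553204 − 100 = -1.0446796 ELX

-1.0447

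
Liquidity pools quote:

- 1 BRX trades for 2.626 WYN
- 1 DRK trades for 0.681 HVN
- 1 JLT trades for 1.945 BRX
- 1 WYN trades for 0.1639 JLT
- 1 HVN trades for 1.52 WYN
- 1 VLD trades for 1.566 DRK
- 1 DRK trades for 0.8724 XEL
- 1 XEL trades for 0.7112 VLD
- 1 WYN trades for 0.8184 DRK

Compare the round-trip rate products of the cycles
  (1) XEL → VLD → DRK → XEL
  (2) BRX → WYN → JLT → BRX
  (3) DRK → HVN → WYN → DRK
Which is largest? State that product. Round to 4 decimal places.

(1) 0.7112 × 1.566 × 0.8724 = 0.97163
(2) 2.626 × 0.1639 × 1.945 = 0.83713
(3) 0.681 × 1.52 × 0.8184 = 0.84714
Highest is cycle (1) at 0.9716 (≤1, no arbitrage).

0.9716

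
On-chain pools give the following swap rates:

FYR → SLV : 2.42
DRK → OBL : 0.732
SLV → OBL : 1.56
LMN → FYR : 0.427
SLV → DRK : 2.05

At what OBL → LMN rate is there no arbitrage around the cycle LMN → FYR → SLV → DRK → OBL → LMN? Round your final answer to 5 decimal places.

0.64490

Known legs of the cycle: 0.427 × 2.42 × 2.05 × 0.732 = 1.550630004
For no arbitrage the full-cycle product must be 1, so the missing rate is 1 / 1.550630004 ≈ 0.6448992.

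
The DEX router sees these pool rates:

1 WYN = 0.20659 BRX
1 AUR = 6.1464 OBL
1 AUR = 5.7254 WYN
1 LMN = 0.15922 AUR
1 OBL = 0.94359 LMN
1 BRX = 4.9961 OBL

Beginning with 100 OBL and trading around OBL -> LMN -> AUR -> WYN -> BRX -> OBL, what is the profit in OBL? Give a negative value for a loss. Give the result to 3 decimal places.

100 OBL × 0.94359 = 94.359 LMN
94.359 LMN × 0.15922 = 15.02383998 AUR
15.02383998 AUR × 5.7254 = 86.017493421492 WYN
86.017493421492 WYN × 0.20659 = 17.77035396594603228 BRX
17.77035396594603228 BRX × 4.9961 = 88.782465449262971874108 OBL
Net change: 88.782465449262971874108 − 100 = -11.217534550737028125892 OBL

-11.218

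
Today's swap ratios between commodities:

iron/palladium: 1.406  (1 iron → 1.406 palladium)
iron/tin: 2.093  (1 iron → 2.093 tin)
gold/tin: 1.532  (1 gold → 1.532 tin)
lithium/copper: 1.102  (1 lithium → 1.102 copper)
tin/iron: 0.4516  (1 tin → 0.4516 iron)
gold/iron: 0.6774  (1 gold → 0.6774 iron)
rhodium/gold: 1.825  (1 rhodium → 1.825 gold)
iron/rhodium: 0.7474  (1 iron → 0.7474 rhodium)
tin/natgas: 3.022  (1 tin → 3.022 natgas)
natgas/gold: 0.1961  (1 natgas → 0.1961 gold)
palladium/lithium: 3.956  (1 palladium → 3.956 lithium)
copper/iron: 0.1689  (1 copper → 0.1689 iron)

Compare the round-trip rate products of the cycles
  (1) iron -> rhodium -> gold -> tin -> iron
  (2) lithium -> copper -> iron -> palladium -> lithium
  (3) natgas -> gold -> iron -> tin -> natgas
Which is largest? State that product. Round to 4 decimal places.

1.0353

(1) 0.7474 × 1.825 × 1.532 × 0.4516 = 0.94369
(2) 1.102 × 0.1689 × 1.406 × 3.956 = 1.03527
(3) 0.1961 × 0.6774 × 2.093 × 3.022 = 0.84021
Highest is cycle (2) at 1.0353 (>1, arbitrage).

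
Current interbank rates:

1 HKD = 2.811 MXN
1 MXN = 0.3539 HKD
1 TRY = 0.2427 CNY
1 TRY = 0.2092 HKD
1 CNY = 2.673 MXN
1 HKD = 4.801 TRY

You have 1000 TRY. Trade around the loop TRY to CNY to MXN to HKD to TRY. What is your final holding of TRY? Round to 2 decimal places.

1102.25

1000 TRY × 0.2427 = 242.7 CNY
242.7 CNY × 2.673 = 648.7371 MXN
648.7371 MXN × 0.3539 = 229.58805969 HKD
229.58805969 HKD × 4.801 = 1102.25227457169 TRY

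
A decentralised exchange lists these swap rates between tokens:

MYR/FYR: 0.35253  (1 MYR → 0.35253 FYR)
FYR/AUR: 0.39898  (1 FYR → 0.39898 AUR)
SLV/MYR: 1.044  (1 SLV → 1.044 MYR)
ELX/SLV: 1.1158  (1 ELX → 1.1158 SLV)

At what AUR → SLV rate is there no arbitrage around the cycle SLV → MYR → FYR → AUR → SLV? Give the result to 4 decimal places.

6.8101

Known legs of the cycle: 1.044 × 0.35253 × 0.39898 = 0.1468411258536
For no arbitrage the full-cycle product must be 1, so the missing rate is 1 / 0.1468411258536 ≈ 6.810081.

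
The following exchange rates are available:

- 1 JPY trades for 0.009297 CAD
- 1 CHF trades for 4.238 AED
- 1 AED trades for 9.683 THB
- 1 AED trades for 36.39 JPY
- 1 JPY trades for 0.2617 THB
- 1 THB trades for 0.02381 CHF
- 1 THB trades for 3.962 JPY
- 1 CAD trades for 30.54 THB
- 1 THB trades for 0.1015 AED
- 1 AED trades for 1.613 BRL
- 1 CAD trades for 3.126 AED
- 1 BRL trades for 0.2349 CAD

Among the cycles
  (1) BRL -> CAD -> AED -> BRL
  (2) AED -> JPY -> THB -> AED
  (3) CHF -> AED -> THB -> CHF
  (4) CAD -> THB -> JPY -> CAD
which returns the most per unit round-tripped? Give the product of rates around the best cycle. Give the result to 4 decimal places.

1.1844

(1) 0.2349 × 3.126 × 1.613 = 1.18442
(2) 36.39 × 0.2617 × 0.1015 = 0.96661
(3) 4.238 × 9.683 × 0.02381 = 0.97708
(4) 30.54 × 3.962 × 0.009297 = 1.12493
Highest is cycle (1) at 1.1844 (>1, arbitrage).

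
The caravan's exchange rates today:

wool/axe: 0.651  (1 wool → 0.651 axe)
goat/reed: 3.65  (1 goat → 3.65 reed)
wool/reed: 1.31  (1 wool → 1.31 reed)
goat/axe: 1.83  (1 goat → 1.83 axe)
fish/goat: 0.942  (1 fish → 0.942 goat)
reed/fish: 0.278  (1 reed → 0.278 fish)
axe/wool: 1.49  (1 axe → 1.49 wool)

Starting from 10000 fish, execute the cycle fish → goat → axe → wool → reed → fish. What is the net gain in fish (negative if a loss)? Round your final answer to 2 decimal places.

10000 fish × 0.942 = 9420 goat
9420 goat × 1.83 = 17238.6 axe
17238.6 axe × 1.49 = 25685.514 wool
25685.514 wool × 1.31 = 33648.02334 reed
33648.02334 reed × 0.278 = 9354.15048852 fish
Net change: 9354.15048852 − 10000 = -645.84951148 fish

-645.85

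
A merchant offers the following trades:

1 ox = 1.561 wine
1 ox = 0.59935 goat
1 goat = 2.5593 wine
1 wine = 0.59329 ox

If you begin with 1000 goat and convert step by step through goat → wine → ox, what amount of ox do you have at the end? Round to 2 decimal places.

1518.41

1000 goat × 2.5593 = 2559.3 wine
2559.3 wine × 0.59329 = 1518.407097 ox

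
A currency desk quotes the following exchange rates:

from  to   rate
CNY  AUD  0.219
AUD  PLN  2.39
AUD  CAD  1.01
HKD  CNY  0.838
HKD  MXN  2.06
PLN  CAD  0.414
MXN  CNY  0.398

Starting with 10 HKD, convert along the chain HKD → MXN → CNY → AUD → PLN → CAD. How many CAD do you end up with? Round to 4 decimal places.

10 HKD × 2.06 = 20.6 MXN
20.6 MXN × 0.398 = 8.1988 CNY
8.1988 CNY × 0.219 = 1.7955372 AUD
1.7955372 AUD × 2.39 = 4.291333908 PLN
4.291333908 PLN × 0.414 = 1.776612237912 CAD

1.7766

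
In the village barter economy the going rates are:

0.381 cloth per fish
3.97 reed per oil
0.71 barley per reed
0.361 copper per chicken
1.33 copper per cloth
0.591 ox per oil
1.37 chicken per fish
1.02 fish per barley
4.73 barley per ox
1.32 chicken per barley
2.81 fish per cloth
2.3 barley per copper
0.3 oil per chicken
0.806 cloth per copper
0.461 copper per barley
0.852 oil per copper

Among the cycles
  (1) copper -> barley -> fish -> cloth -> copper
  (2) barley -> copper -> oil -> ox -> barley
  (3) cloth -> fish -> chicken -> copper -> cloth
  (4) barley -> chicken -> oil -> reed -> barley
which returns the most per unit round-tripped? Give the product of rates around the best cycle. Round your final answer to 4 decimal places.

1.1888

(1) 2.3 × 1.02 × 0.381 × 1.33 = 1.18879
(2) 0.461 × 0.852 × 0.591 × 4.73 = 1.09797
(3) 2.81 × 1.37 × 0.361 × 0.806 = 1.12013
(4) 1.32 × 0.3 × 3.97 × 0.71 = 1.11621
Highest is cycle (1) at 1.1888 (>1, arbitrage).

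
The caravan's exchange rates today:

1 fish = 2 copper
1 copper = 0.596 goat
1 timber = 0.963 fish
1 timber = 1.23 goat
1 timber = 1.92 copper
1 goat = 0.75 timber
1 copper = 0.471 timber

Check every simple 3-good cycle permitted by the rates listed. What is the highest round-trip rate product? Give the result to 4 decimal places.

0.9071

fish→copper→timber→fish: 2 × 0.471 × 0.963 = 0.90715
copper→goat→timber→copper: 0.596 × 0.75 × 1.92 = 0.85824
Maximum is fish→copper→timber→fish at 0.9071; no arbitrage — every cycle loses value.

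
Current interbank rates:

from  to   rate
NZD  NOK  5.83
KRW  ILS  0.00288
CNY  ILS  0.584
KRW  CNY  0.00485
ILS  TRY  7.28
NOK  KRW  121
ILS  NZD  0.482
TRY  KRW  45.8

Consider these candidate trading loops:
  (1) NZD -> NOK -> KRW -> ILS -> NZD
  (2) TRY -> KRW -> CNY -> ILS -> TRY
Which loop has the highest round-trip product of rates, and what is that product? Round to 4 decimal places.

0.9792

(1) 5.83 × 121 × 0.00288 × 0.482 = 0.97925
(2) 45.8 × 0.00485 × 0.584 × 7.28 = 0.94439
Highest is cycle (1) at 0.9792 (≤1, no arbitrage).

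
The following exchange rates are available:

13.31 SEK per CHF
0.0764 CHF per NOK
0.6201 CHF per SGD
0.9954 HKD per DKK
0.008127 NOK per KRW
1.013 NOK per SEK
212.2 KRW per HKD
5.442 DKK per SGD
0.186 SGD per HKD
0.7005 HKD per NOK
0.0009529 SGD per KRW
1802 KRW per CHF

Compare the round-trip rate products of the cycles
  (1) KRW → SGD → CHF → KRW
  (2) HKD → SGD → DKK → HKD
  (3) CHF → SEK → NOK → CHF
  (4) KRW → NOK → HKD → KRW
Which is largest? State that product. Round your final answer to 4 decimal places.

(1) 0.0009529 × 0.6201 × 1802 = 1.06479
(2) 0.186 × 5.442 × 0.9954 = 1.00756
(3) 13.31 × 1.013 × 0.0764 = 1.03010
(4) 0.008127 × 0.7005 × 212.2 = 1.20805
Highest is cycle (4) at 1.2080 (>1, arbitrage).

1.2080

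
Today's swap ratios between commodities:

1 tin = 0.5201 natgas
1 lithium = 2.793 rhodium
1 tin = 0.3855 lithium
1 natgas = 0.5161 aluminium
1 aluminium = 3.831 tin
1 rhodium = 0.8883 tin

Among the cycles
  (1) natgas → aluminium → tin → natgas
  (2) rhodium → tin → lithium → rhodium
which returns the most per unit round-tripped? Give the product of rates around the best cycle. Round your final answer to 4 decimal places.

(1) 0.5161 × 3.831 × 0.5201 = 1.02833
(2) 0.8883 × 0.3855 × 2.793 = 0.95643
Highest is cycle (1) at 1.0283 (>1, arbitrage).

1.0283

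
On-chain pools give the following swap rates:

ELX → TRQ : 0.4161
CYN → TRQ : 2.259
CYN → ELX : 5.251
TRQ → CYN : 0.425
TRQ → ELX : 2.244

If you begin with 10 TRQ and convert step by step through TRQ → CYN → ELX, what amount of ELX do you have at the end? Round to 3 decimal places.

22.317

10 TRQ × 0.425 = 4.25 CYN
4.25 CYN × 5.251 = 22.31675 ELX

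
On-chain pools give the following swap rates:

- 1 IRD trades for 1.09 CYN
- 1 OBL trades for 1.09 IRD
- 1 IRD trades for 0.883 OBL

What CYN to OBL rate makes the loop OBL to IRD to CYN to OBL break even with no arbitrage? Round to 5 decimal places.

0.84168

Known legs of the cycle: 1.09 × 1.09 = 1.1881
For no arbitrage the full-cycle product must be 1, so the missing rate is 1 / 1.1881 ≈ 0.8416800.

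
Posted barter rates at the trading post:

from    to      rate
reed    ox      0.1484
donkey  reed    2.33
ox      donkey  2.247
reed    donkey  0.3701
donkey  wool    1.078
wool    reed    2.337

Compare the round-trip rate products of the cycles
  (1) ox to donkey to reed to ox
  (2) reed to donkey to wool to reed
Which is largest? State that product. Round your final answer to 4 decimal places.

0.9324

(1) 2.247 × 2.33 × 0.1484 = 0.77695
(2) 0.3701 × 1.078 × 2.337 = 0.93239
Highest is cycle (2) at 0.9324 (≤1, no arbitrage).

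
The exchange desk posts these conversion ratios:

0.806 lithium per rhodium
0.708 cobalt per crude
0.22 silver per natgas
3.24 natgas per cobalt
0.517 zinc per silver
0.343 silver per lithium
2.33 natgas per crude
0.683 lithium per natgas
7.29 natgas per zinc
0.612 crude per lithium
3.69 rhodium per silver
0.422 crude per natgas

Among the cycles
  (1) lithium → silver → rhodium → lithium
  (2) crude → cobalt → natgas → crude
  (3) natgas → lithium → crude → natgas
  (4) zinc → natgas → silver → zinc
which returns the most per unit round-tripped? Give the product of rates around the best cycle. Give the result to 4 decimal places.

1.0201

(1) 0.343 × 3.69 × 0.806 = 1.02013
(2) 0.708 × 3.24 × 0.422 = 0.96803
(3) 0.683 × 0.612 × 2.33 = 0.97393
(4) 7.29 × 0.22 × 0.517 = 0.82916
Highest is cycle (1) at 1.0201 (>1, arbitrage).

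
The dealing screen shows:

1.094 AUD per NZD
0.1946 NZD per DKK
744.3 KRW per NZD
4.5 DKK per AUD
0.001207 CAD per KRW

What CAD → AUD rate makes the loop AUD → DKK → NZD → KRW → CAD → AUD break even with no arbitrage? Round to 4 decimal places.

1.2711

Known legs of the cycle: 4.5 × 0.1946 × 744.3 × 0.001207 = 0.78670269657
For no arbitrage the full-cycle product must be 1, so the missing rate is 1 / 0.78670269657 ≈ 1.271128.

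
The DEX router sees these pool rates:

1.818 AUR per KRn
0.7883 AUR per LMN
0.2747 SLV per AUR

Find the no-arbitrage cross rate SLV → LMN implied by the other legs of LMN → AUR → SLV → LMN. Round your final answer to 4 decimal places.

4.6180

Known legs of the cycle: 0.7883 × 0.2747 = 0.21654601
For no arbitrage the full-cycle product must be 1, so the missing rate is 1 / 0.21654601 ≈ 4.617956.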